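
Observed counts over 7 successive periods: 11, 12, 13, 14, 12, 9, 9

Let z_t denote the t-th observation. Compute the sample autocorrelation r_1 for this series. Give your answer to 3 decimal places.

Mean z̄ = (11 + 12 + 13 + 14 + 12 + 9 + 9)/7 = 11.4286
Deviations from mean: -0.4286, 0.5714, 1.5714, 2.5714, 0.5714, -2.4286, -2.4286
Σ(z_t−z̄)(z_{t+1}−z̄) = (-0.2449) + (0.8980) + (4.0408) + (1.4694) + (-1.3878) + (5.8980) = 10.6735
Denominator Σ(z_t−z̄)² = 21.7143
r_1 = 10.6735 / 21.7143 = 0.492

0.492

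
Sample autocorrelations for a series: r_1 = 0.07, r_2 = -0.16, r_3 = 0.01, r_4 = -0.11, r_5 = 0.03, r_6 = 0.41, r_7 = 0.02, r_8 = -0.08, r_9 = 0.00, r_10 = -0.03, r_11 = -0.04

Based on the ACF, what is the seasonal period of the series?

6

The largest autocorrelation is r_6 = 0.41; the remaining lags stay at or below 0.07.
The dominant spike at lag 6 indicates a seasonal period of 6.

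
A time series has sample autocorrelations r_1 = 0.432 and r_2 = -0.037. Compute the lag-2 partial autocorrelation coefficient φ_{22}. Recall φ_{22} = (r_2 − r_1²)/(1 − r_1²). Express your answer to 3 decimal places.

-0.275

φ_{22} = (r_2 − r_1²) / (1 − r_1²)
r_1² = (0.432)² = 0.186624
Numerator = -0.037 − 0.1866 = -0.2236; denominator = 1 − 0.1866 = 0.8134
φ_{22} = -0.2236 / 0.8134 = -0.275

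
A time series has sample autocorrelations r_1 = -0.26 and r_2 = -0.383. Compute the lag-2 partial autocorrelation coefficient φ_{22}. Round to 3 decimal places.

-0.483

φ_{22} = (r_2 − r_1²) / (1 − r_1²)
r_1² = (-0.26)² = 0.0676
Numerator = -0.383 − 0.0676 = -0.4506; denominator = 1 − 0.0676 = 0.9324
φ_{22} = -0.4506 / 0.9324 = -0.483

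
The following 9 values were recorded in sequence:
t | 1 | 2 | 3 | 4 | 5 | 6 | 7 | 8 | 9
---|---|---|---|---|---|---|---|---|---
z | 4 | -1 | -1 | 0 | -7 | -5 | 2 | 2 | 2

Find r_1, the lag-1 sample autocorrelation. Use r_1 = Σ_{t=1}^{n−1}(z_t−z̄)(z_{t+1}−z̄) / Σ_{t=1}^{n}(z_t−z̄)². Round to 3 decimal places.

0.248

Mean z̄ = (4 − 1 − 1 + 0 − 7 − 5 + 2 + 2 + 2)/9 = -0.4444
Numerator Σ_{t=1}^{8}(z_t−z̄)(z_{t+1}−z̄) = 25.3580
Denominator Σ(z_t−z̄)² = 102.2222
r_1 = 25.3580 / 102.2222 = 0.248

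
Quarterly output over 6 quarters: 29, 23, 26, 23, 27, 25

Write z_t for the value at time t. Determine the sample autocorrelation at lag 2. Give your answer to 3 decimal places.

Mean z̄ = (29 + 23 + 26 + 23 + 27 + 25)/6 = 25.5000
Σ(z_t−z̄)(z_{t+2}−z̄) = (1.7500) + (6.2500) + (0.7500) + (1.2500) = 10.0000
Denominator Σ(z_t−z̄)² = 27.5000
r_2 = 10.0000 / 27.5000 = 0.364

0.364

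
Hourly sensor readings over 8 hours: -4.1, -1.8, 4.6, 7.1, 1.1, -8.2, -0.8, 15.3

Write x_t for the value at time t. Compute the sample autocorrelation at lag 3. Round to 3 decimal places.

Mean x̄ = (-4.1 − 1.8 + 4.6 + 7.1 + 1.1 − 8.2 − 0.8 + 15.3)/8 = 1.6500
Deviations from mean: -5.7500, -3.4500, 2.9500, 5.4500, -0.5500, -9.8500, -2.4500, 13.6500
Σ(x_t−x̄)(x_{t+3}−x̄) = (-31.3375) + (1.8975) + (-29.0575) + (-13.3525) + (-7.5075) = -79.3575
Denominator Σ(x_t−x̄)² = 373.0200
r_3 = -79.3575 / 373.0200 = -0.213

-0.213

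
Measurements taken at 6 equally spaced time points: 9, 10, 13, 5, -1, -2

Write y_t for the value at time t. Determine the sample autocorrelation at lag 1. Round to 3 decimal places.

Mean ȳ = (9 + 10 + 13 + 5 − 1 − 2)/6 = 5.6667
Deviations from mean: 3.3333, 4.3333, 7.3333, -0.6667, -6.6667, -7.6667
Σ(y_t−ȳ)(y_{t+1}−ȳ) = (14.4444) + (31.7778) + (-4.8889) + (4.4444) + (51.1111) = 96.8889
Denominator Σ(y_t−ȳ)² = 187.3333
r_1 = 96.8889 / 187.3333 = 0.517

0.517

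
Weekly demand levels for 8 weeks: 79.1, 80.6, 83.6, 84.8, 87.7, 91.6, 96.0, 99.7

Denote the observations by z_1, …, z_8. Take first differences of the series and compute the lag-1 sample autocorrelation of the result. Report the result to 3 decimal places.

0.269

First differences Δz: 1.5, 3.0, 1.2, 2.9, 3.9, 4.4, 3.7
Mean of differences = 2.9429
Numerator Σ(Δz_t−Δz̄)(Δz_{t+1}−Δz̄) = 2.3496
Denominator Σ(Δz_t−Δz̄)² = 8.7371
r_1(Δz) = 2.3496 / 8.7371 = 0.269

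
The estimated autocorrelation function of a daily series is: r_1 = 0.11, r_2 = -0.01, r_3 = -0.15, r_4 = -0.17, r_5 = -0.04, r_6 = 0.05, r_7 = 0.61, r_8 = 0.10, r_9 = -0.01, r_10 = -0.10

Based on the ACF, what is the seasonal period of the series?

The largest autocorrelation is r_7 = 0.61; the remaining lags stay at or below 0.11.
The dominant spike at lag 7 indicates a seasonal period of 7.

7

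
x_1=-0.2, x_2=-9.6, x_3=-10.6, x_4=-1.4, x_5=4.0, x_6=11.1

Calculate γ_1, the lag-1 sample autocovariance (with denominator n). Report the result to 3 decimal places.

Mean x̄ = (-0.2 − 9.6 − 10.6 − 1.4 + 4.0 + 11.1)/6 = -1.1167
Σ_{t=1}^{5}(x_t−x̄)(x_{t+1}−x̄) = 136.4197
γ_1 = 136.4197 / 6 = 22.737

22.737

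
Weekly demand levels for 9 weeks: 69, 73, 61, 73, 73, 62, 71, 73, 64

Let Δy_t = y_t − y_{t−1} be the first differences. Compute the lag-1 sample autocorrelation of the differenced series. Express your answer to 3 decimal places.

-0.496

First differences Δy: 4, -12, 12, 0, -11, 9, 2, -9
Mean of differences = -0.6250
Numerator Σ(Δy_t−Δȳ)(Δy_{t+1}−Δȳ) = -291.3906
Denominator Σ(Δy_t−Δȳ)² = 587.8750
r_1(Δy) = -291.3906 / 587.8750 = -0.496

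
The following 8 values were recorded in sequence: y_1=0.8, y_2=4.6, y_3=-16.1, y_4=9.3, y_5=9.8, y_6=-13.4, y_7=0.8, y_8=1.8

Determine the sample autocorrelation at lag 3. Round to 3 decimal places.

0.462

Mean ȳ = (0.8 + 4.6 − 16.1 + 9.3 + 9.8 − 13.4 + 0.8 + 1.8)/8 = -0.3000
Deviations from mean: 1.1000, 4.9000, -15.8000, 9.6000, 10.1000, -13.1000, 1.1000, 2.1000
Numerator Σ_{t=1}^{5}(y_t−ȳ)(y_{t+3}−ȳ) = 298.8000
Denominator Σ(y_t−ȳ)² = 646.2600
r_3 = 298.8000 / 646.2600 = 0.462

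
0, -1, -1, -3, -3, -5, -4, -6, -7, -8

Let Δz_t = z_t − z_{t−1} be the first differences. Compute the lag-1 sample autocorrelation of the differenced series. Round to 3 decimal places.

-0.801

First differences Δz: -1, 0, -2, 0, -2, 1, -2, -1, -1
Mean of differences = -0.8889
Numerator Σ(Δz_t−Δz̄)(Δz_{t+1}−Δz̄) = -7.1235
Denominator Σ(Δz_t−Δz̄)² = 8.8889
r_1(Δz) = -7.1235 / 8.8889 = -0.801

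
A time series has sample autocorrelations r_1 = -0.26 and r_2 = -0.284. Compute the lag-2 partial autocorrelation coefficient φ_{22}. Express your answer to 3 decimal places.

φ_{22} = (r_2 − r_1²) / (1 − r_1²)
r_1² = (-0.26)² = 0.0676
Numerator = -0.284 − 0.0676 = -0.3516; denominator = 1 − 0.0676 = 0.9324
φ_{22} = -0.3516 / 0.9324 = -0.377

-0.377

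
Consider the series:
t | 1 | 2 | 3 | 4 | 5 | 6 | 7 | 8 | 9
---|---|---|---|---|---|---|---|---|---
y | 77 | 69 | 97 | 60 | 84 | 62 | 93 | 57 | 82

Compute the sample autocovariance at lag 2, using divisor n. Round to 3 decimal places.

114.901

Mean ȳ = (77 + 69 + 97 + 60 + 84 + 62 + 93 + 57 + 82)/9 = 75.6667
Σ_{t=1}^{7}(y_t−ȳ)(y_{t+2}−ȳ) = 1034.1111
γ_2 = 1034.1111 / 9 = 114.901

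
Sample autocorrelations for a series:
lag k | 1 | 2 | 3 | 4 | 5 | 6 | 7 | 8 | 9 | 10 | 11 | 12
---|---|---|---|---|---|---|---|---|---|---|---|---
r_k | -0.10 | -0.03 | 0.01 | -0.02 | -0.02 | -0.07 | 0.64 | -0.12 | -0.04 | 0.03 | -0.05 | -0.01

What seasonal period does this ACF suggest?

The largest autocorrelation is r_7 = 0.64; the remaining lags stay at or below 0.03.
The dominant spike at lag 7 indicates a seasonal period of 7.

7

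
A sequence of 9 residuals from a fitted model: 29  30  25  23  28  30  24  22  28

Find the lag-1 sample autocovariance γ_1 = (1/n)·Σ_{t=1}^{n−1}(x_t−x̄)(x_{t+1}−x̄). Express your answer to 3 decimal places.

0.521

Mean x̄ = (29 + 30 + 25 + 23 + 28 + 30 + 24 + 22 + 28)/9 = 26.5556
Σ_{t=1}^{8}(x_t−x̄)(x_{t+1}−x̄) = 4.6914
γ_1 = 4.6914 / 9 = 0.521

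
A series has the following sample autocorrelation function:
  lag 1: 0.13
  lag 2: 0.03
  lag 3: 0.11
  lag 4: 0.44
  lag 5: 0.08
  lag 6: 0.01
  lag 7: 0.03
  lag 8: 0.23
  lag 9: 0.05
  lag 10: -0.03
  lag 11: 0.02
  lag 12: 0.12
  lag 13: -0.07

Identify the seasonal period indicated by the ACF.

The largest autocorrelation is r_4 = 0.44, with a weaker echo at lag 8 (0.23); the remaining lags stay at or below 0.13.
The dominant spike at lag 4 indicates a seasonal period of 4.

4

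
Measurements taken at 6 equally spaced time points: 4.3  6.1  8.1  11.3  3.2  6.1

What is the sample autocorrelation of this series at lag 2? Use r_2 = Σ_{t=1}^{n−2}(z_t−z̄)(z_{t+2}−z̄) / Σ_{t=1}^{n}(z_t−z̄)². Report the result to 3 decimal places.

Mean z̄ = (4.3 + 6.1 + 8.1 + 11.3 + 3.2 + 6.1)/6 = 6.5167
Deviations from mean: -2.2167, -0.4167, 1.5833, 4.7833, -3.3167, -0.4167
Numerator Σ_{t=1}^{4}(z_t−z̄)(z_{t+2}−z̄) = -12.7472
Denominator Σ(z_t−z̄)² = 41.6483
r_2 = -12.7472 / 41.6483 = -0.306

-0.306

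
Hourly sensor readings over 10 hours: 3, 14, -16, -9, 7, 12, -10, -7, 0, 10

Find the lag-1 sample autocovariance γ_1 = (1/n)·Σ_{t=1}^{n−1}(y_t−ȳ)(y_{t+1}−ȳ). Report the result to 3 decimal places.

Mean ȳ = (3 + 14 − 16 − 9 + 7 + 12 − 10 − 7 + 0 + 10)/10 = 0.4000
Σ_{t=1}^{9}(y_t−ȳ)(y_{t+1}−ȳ) = -63.5600
γ_1 = -63.5600 / 10 = -6.356

-6.356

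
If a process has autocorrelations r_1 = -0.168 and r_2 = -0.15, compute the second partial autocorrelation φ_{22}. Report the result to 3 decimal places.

-0.183

φ_{22} = (r_2 − r_1²) / (1 − r_1²)
r_1² = (-0.168)² = 0.028224
Numerator = -0.15 − 0.0282 = -0.1782; denominator = 1 − 0.0282 = 0.9718
φ_{22} = -0.1782 / 0.9718 = -0.183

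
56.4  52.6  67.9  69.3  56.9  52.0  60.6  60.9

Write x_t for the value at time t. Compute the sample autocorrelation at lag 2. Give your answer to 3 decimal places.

Mean x̄ = (56.4 + 52.6 + 67.9 + 69.3 + 56.9 + 52.0 + 60.6 + 60.9)/8 = 59.5750
Deviations from mean: -3.1750, -6.9750, 8.3250, 9.7250, -2.6750, -7.5750, 1.0250, 1.3250
Σ(x_t−x̄)(x_{t+2}−x̄) = (-26.4319) + (-67.8319) + (-22.2694) + (-73.6669) + (-2.7419) + (-10.0369) = -202.9788
Denominator Σ(x_t−x̄)² = 289.9550
r_2 = -202.9788 / 289.9550 = -0.700

-0.700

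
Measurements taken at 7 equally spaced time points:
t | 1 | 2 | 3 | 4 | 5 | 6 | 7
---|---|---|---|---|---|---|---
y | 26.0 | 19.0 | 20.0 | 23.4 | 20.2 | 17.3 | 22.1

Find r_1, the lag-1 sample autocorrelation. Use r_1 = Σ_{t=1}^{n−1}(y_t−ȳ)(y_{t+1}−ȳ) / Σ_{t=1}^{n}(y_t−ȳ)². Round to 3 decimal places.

-0.249

Mean ȳ = (26.0 + 19.0 + 20.0 + 23.4 + 20.2 + 17.3 + 22.1)/7 = 21.1429
Deviations from mean: 4.8571, -2.1429, -1.1429, 2.2571, -0.9429, -3.8429, 0.9571
Numerator Σ_{t=1}^{6}(y_t−ȳ)(y_{t+1}−ȳ) = -12.7218
Denominator Σ(y_t−ȳ)² = 51.1571
r_1 = -12.7218 / 51.1571 = -0.249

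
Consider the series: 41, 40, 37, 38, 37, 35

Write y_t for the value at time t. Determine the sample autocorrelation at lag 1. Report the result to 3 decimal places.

Mean ȳ = (41 + 40 + 37 + 38 + 37 + 35)/6 = 38.0000
Deviations from mean: 3.0000, 2.0000, -1.0000, 0.0000, -1.0000, -3.0000
Numerator Σ_{t=1}^{5}(y_t−ȳ)(y_{t+1}−ȳ) = 7.0000
Denominator Σ(y_t−ȳ)² = 24.0000
r_1 = 7.0000 / 24.0000 = 0.292

0.292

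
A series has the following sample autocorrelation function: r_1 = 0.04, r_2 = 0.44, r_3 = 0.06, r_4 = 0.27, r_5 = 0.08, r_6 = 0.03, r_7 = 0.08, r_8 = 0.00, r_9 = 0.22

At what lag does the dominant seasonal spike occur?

2

The largest autocorrelation is r_2 = 0.44, with a weaker echo at lag 4 (0.27); the remaining lags stay at or below 0.22.
The dominant spike at lag 2 indicates a seasonal period of 2.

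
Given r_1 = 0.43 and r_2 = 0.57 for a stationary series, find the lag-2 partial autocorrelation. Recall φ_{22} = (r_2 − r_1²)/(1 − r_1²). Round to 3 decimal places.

φ_{22} = (r_2 − r_1²) / (1 − r_1²)
r_1² = (0.43)² = 0.1849
Numerator = 0.57 − 0.1849 = 0.3851; denominator = 1 − 0.1849 = 0.8151
φ_{22} = 0.3851 / 0.8151 = 0.472

0.472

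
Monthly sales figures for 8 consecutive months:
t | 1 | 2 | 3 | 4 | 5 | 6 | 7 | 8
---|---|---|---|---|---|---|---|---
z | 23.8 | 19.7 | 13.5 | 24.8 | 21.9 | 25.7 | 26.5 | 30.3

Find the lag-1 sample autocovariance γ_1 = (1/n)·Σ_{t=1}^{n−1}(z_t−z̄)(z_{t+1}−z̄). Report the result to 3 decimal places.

Mean z̄ = (23.8 + 19.7 + 13.5 + 24.8 + 21.9 + 25.7 + 26.5 + 30.3)/8 = 23.2750
Deviations: 0.5250, -3.5750, -9.7750, 1.5250, -1.3750, 2.4250, 3.2250, 7.0250
Σ_{t=1}^{7}(z_t−z̄)(z_{t+1}−z̄) = 43.2069
γ_1 = 43.2069 / 8 = 5.401

5.401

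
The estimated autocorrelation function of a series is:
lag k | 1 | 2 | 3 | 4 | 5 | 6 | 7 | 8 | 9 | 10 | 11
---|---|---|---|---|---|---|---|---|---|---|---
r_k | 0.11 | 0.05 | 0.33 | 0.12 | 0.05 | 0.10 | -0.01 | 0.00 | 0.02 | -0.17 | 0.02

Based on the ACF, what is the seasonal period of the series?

The largest autocorrelation is r_3 = 0.33; the remaining lags stay at or below 0.12.
The dominant spike at lag 3 indicates a seasonal period of 3.

3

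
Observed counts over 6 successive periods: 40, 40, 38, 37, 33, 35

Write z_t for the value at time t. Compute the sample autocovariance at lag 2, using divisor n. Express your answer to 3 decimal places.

-0.204

Mean z̄ = (40 + 40 + 38 + 37 + 33 + 35)/6 = 37.1667
Σ_{t=1}^{4}(z_t−z̄)(z_{t+2}−z̄) = -1.2222
γ_2 = -1.2222 / 6 = -0.204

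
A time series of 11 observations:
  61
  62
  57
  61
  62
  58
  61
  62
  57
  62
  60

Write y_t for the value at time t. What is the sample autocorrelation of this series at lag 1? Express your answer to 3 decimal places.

-0.538

Mean ȳ = (61 + 62 + 57 + 61 + 62 + 58 + 61 + 62 + 57 + 62 + 60)/11 = 60.2727
Numerator Σ_{t=1}^{10}(y_t−ȳ)(y_{t+1}−ȳ) = -21.6198
Denominator Σ(y_t−ȳ)² = 40.1818
r_1 = -21.6198 / 40.1818 = -0.538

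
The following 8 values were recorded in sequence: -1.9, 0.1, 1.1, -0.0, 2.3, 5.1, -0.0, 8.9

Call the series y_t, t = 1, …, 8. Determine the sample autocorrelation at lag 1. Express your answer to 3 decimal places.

Mean ȳ = (-1.9 + 0.1 + 1.1 − 0.0 + 2.3 + 5.1 − 0.0 + 8.9)/8 = 1.9500
Deviations from mean: -3.8500, -1.8500, -0.8500, -1.9500, 0.3500, 3.1500, -1.9500, 6.9500
Σ(y_t−ȳ)(y_{t+1}−ȳ) = (7.1225) + (1.5725) + (1.6575) + (-0.6825) + (1.1025) + (-6.1425) + (-13.5525) = -8.9225
Denominator Σ(y_t−ȳ)² = 84.9200
r_1 = -8.9225 / 84.9200 = -0.105

-0.105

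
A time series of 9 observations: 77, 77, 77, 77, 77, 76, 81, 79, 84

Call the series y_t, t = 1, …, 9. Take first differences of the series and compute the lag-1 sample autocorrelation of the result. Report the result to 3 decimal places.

-0.563

First differences Δy: 0, 0, 0, 0, -1, 5, -2, 5
Mean of differences = 0.8750
Numerator Σ(Δy_t−Δȳ)(Δy_{t+1}−Δȳ) = -27.5156
Denominator Σ(Δy_t−Δȳ)² = 48.8750
r_1(Δy) = -27.5156 / 48.8750 = -0.563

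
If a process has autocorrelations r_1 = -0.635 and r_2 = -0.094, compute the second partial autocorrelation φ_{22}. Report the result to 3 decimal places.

-0.833

φ_{22} = (r_2 − r_1²) / (1 − r_1²)
r_1² = (-0.635)² = 0.403225
Numerator = -0.094 − 0.4032 = -0.4972; denominator = 1 − 0.4032 = 0.5968
φ_{22} = -0.4972 / 0.5968 = -0.833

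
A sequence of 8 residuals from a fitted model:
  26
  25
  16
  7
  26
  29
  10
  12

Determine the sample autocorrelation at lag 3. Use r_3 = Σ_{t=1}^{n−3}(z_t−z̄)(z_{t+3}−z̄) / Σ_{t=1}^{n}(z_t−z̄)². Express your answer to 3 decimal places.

Mean z̄ = (26 + 25 + 16 + 7 + 26 + 29 + 10 + 12)/8 = 18.8750
Numerator Σ_{t=1}^{5}(z_t−z̄)(z_{t+3}−z̄) = -13.6719
Denominator Σ(z_t−z̄)² = 516.8750
r_3 = -13.6719 / 516.8750 = -0.026

-0.026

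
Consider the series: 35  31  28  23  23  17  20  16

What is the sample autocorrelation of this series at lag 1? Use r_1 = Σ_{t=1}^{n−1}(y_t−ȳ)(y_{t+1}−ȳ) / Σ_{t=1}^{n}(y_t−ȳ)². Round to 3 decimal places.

Mean ȳ = (35 + 31 + 28 + 23 + 23 + 17 + 20 + 16)/8 = 24.1250
Deviations from mean: 10.8750, 6.8750, 3.8750, -1.1250, -1.1250, -7.1250, -4.1250, -8.1250
Σ(y_t−ȳ)(y_{t+1}−ȳ) = (74.7656) + (26.6406) + (-4.3594) + (1.2656) + (8.0156) + (29.3906) + (33.5156) = 169.2344
Denominator Σ(y_t−ȳ)² = 316.8750
r_1 = 169.2344 / 316.8750 = 0.534

0.534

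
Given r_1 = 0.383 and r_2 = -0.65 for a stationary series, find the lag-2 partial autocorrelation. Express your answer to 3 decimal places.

φ_{22} = (r_2 − r_1²) / (1 − r_1²)
r_1² = (0.383)² = 0.146689
Numerator = -0.65 − 0.1467 = -0.7967; denominator = 1 − 0.1467 = 0.8533
φ_{22} = -0.7967 / 0.8533 = -0.934

-0.934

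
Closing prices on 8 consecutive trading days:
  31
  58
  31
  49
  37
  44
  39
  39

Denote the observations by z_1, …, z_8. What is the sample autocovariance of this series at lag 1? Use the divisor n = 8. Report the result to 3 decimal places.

-58.250

Mean z̄ = (31 + 58 + 31 + 49 + 37 + 44 + 39 + 39)/8 = 41.0000
Σ_{t=1}^{7}(z_t−z̄)(z_{t+1}−z̄) = -466.0000
γ_1 = -466.0000 / 8 = -58.250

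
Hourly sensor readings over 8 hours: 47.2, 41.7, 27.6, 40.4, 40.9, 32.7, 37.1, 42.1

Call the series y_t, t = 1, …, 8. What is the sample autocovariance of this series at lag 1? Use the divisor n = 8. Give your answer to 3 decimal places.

Mean ȳ = (47.2 + 41.7 + 27.6 + 40.4 + 40.9 + 32.7 + 37.1 + 42.1)/8 = 38.7125
Σ_{t=1}^{7}(y_t−ȳ)(y_{t+1}−ȳ) = -31.8227
γ_1 = -31.8227 / 8 = -3.978

-3.978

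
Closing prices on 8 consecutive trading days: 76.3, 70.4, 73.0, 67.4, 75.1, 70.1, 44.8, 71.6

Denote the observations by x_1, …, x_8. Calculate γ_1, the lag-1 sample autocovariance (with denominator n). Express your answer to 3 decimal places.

-11.098

Mean x̄ = (76.3 + 70.4 + 73.0 + 67.4 + 75.1 + 70.1 + 44.8 + 71.6)/8 = 68.5875
Deviations: 7.7125, 1.8125, 4.4125, -1.1875, 6.5125, 1.5125, -23.7875, 3.0125
Σ_{t=1}^{7}(x_t−x̄)(x_{t+1}−x̄) = -88.7852
γ_1 = -88.7852 / 8 = -11.098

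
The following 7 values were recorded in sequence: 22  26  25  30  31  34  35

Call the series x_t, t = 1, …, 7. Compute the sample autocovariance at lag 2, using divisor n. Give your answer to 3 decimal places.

4.857

Mean x̄ = (22 + 26 + 25 + 30 + 31 + 34 + 35)/7 = 29.0000
Deviations: -7.0000, -3.0000, -4.0000, 1.0000, 2.0000, 5.0000, 6.0000
Σ_{t=1}^{5}(x_t−x̄)(x_{t+2}−x̄) = 34.0000
γ_2 = 34.0000 / 7 = 4.857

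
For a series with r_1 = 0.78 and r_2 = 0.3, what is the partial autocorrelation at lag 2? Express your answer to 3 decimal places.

-0.788

φ_{22} = (r_2 − r_1²) / (1 − r_1²)
r_1² = (0.78)² = 0.6084
Numerator = 0.3 − 0.6084 = -0.3084; denominator = 1 − 0.6084 = 0.3916
φ_{22} = -0.3084 / 0.3916 = -0.788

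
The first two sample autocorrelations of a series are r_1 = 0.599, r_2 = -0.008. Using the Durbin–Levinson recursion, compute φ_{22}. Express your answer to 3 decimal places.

-0.572

φ_{22} = (r_2 − r_1²) / (1 − r_1²)
r_1² = (0.599)² = 0.358801
Numerator = -0.008 − 0.3588 = -0.3668; denominator = 1 − 0.3588 = 0.6412
φ_{22} = -0.3668 / 0.6412 = -0.572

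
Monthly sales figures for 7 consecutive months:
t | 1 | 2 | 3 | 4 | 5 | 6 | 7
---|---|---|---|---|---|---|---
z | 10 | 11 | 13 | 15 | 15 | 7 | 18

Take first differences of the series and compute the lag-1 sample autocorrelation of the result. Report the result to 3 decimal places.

-0.428

First differences Δz: 1, 2, 2, 0, -8, 11
Mean of differences = 1.3333
Numerator Σ(Δz_t−Δz̄)(Δz_{t+1}−Δz̄) = -78.4444
Denominator Σ(Δz_t−Δz̄)² = 183.3333
r_1(Δz) = -78.4444 / 183.3333 = -0.428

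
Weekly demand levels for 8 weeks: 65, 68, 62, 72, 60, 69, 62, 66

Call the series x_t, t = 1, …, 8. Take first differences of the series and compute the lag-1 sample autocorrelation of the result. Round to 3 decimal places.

-0.911

First differences Δx: 3, -6, 10, -12, 9, -7, 4
Mean of differences = 0.1429
Numerator Σ(Δx_t−Δx̄)(Δx_{t+1}−Δx̄) = -396.1633
Denominator Σ(Δx_t−Δx̄)² = 434.8571
r_1(Δx) = -396.1633 / 434.8571 = -0.911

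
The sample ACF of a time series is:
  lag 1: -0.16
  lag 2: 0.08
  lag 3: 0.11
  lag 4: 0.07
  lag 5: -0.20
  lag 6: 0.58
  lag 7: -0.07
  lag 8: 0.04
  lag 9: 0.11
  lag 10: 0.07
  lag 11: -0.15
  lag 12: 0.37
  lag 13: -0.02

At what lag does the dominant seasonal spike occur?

The largest autocorrelation is r_6 = 0.58, with a weaker echo at lag 12 (0.37); the remaining lags stay at or below 0.11.
The dominant spike at lag 6 indicates a seasonal period of 6.

6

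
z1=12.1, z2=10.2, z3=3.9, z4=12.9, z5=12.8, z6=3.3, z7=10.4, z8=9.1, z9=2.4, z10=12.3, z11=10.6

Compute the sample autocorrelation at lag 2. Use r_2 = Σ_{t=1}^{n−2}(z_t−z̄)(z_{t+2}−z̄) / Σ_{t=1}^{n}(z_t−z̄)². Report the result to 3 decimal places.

-0.422

Mean z̄ = (12.1 + 10.2 + 3.9 + 12.9 + 12.8 + 3.3 + 10.4 + 9.1 + 2.4 + 12.3 + 10.6)/11 = 9.0909
Numerator Σ_{t=1}^{9}(z_t−z̄)(z_{t+2}−z̄) = -66.7311
Denominator Σ(z_t−z̄)² = 158.0891
r_2 = -66.7311 / 158.0891 = -0.422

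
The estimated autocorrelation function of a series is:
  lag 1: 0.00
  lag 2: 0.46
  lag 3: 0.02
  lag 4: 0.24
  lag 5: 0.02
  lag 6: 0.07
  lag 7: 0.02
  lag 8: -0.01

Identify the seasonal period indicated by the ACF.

The largest autocorrelation is r_2 = 0.46, with a weaker echo at lag 4 (0.24); the remaining lags stay at or below 0.07.
The dominant spike at lag 2 indicates a seasonal period of 2.

2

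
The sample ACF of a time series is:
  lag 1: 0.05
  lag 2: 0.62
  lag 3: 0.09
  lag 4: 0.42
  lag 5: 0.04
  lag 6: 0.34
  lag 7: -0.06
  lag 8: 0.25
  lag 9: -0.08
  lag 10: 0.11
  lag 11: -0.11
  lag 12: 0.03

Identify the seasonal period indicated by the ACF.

2

The largest autocorrelation is r_2 = 0.62, with weaker echoes at lags 4 (0.42), 6 (0.34) and 8 (0.25); the remaining lags stay at or below 0.11.
The dominant spike at lag 2 indicates a seasonal period of 2.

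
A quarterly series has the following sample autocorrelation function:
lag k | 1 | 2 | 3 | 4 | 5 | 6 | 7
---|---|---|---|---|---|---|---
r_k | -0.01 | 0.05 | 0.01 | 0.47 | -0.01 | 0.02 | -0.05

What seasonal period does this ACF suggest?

4

The largest autocorrelation is r_4 = 0.47; the remaining lags stay at or below 0.05.
The dominant spike at lag 4 indicates a seasonal period of 4.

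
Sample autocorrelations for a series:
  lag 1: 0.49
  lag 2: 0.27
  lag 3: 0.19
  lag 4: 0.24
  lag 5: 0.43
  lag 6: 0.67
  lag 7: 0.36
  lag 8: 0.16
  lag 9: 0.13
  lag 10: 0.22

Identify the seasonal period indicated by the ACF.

The largest autocorrelation is r_6 = 0.67; the remaining lags stay at or below 0.49. The elevated value at lag 1 (0.49), dropping to 0.27 at lag 2, reflects decaying short-term dependence rather than seasonality.
The dominant spike at lag 6 indicates a seasonal period of 6.

6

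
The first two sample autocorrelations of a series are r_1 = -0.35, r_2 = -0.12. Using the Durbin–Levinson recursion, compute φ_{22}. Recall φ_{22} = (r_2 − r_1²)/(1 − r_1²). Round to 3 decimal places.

φ_{22} = (r_2 − r_1²) / (1 − r_1²)
r_1² = (-0.35)² = 0.1225
Numerator = -0.12 − 0.1225 = -0.2425; denominator = 1 − 0.1225 = 0.8775
φ_{22} = -0.2425 / 0.8775 = -0.276

-0.276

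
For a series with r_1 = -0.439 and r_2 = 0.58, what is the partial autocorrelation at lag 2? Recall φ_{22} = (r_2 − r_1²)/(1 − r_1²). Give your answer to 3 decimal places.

φ_{22} = (r_2 − r_1²) / (1 − r_1²)
r_1² = (-0.439)² = 0.192721
Numerator = 0.58 − 0.1927 = 0.3873; denominator = 1 − 0.1927 = 0.8073
φ_{22} = 0.3873 / 0.8073 = 0.480

0.480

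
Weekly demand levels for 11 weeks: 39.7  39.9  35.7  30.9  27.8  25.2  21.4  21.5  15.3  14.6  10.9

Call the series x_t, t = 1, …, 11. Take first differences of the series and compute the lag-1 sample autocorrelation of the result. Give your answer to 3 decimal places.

First differences Δx: 0.2, -4.2, -4.8, -3.1, -2.6, -3.8, 0.1, -6.2, -0.7, -3.7
Mean of differences = -2.8800
Numerator Σ(Δx_t−Δx̄)(Δx_{t+1}−Δx̄) = -23.0884
Denominator Σ(Δx_t−Δx̄)² = 41.2160
r_1(Δx) = -23.0884 / 41.2160 = -0.560

-0.560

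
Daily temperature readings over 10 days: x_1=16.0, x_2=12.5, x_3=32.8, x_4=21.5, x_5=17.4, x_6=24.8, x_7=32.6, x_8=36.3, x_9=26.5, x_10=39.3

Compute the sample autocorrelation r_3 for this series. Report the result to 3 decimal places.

0.162

Mean x̄ = (16.0 + 12.5 + 32.8 + 21.5 + 17.4 + 24.8 + 32.6 + 36.3 + 26.5 + 39.3)/10 = 25.9700
Numerator Σ_{t=1}^{7}(x_t−x̄)(x_{t+3}−x̄) = 121.6063
Denominator Σ(x_t−x̄)² = 750.9210
r_3 = 121.6063 / 750.9210 = 0.162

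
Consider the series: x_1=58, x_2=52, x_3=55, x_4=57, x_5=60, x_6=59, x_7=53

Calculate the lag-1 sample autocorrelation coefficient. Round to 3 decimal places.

0.019

Mean x̄ = (58 + 52 + 55 + 57 + 60 + 59 + 53)/7 = 56.2857
Σ(x_t−x̄)(x_{t+1}−x̄) = (-7.3469) + (5.5102) + (-0.9184) + (2.6531) + (10.0816) + (-8.9184) = 1.0612
Denominator Σ(x_t−x̄)² = 55.4286
r_1 = 1.0612 / 55.4286 = 0.019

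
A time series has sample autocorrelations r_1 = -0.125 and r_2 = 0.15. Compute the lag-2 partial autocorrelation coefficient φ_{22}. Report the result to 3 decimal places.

φ_{22} = (r_2 − r_1²) / (1 − r_1²)
r_1² = (-0.125)² = 0.015625
Numerator = 0.15 − 0.0156 = 0.1344; denominator = 1 − 0.0156 = 0.9844
φ_{22} = 0.1344 / 0.9844 = 0.137

0.137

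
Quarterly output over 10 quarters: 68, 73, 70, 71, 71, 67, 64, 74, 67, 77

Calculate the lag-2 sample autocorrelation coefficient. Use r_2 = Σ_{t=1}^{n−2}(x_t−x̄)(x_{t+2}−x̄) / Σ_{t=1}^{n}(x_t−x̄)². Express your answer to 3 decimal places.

Mean x̄ = (68 + 73 + 70 + 71 + 71 + 67 + 64 + 74 + 67 + 77)/10 = 70.2000
Numerator Σ_{t=1}^{8}(x_t−x̄)(x_{t+2}−x̄) = 28.5200
Denominator Σ(x_t−x̄)² = 133.6000
r_2 = 28.5200 / 133.6000 = 0.213

0.213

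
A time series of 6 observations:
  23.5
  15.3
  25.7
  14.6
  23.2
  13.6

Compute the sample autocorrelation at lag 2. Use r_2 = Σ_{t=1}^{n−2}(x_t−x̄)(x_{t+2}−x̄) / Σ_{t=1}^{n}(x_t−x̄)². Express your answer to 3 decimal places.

0.675

Mean x̄ = (23.5 + 15.3 + 25.7 + 14.6 + 23.2 + 13.6)/6 = 19.3167
Σ(x_t−x̄)(x_{t+2}−x̄) = (26.7036) + (18.9453) + (24.7886) + (26.9636) = 97.4011
Denominator Σ(x_t−x̄)² = 144.3883
r_2 = 97.4011 / 144.3883 = 0.675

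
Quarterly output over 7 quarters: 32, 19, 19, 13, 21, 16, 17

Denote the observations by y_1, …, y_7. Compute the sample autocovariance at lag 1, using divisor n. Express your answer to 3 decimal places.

Mean ȳ = (32 + 19 + 19 + 13 + 21 + 16 + 17)/7 = 19.5714
Deviations: 12.4286, -0.5714, -0.5714, -6.5714, 1.4286, -3.5714, -2.5714
Σ_{t=1}^{6}(y_t−ȳ)(y_{t+1}−ȳ) = -8.3265
γ_1 = -8.3265 / 7 = -1.190

-1.190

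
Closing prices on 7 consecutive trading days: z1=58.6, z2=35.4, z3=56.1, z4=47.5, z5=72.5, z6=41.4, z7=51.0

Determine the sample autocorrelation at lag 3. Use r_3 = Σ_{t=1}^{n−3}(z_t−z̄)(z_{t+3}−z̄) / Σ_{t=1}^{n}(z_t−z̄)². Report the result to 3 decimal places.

-0.461

Mean z̄ = (58.6 + 35.4 + 56.1 + 47.5 + 72.5 + 41.4 + 51.0)/7 = 51.7857
Deviations from mean: 6.8143, -16.3857, 4.3143, -4.2857, 20.7143, -10.3857, -0.7857
Numerator Σ_{t=1}^{4}(z_t−z̄)(z_{t+3}−z̄) = -410.0620
Denominator Σ(z_t−z̄)² = 889.4686
r_3 = -410.0620 / 889.4686 = -0.461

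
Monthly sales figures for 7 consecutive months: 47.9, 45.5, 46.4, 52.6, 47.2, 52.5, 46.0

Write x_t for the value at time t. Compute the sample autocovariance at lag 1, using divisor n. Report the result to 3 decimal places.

Mean x̄ = (47.9 + 45.5 + 46.4 + 52.6 + 47.2 + 52.5 + 46.0)/7 = 48.3000
Deviations: -0.4000, -2.8000, -1.9000, 4.3000, -1.1000, 4.2000, -2.3000
Σ_{t=1}^{6}(x_t−x̄)(x_{t+1}−x̄) = -20.7400
γ_1 = -20.7400 / 7 = -2.963

-2.963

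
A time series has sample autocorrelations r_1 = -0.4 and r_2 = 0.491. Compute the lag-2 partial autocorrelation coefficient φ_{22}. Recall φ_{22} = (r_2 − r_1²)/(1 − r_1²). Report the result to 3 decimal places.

φ_{22} = (r_2 − r_1²) / (1 − r_1²)
r_1² = (-0.4)² = 0.16
Numerator = 0.491 − 0.1600 = 0.3310; denominator = 1 − 0.1600 = 0.8400
φ_{22} = 0.3310 / 0.8400 = 0.394

0.394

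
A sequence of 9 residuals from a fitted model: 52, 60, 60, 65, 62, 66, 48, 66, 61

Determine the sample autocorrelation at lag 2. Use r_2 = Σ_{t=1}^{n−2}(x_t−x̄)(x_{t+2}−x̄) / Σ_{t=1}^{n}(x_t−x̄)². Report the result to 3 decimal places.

0.097

Mean x̄ = (52 + 60 + 60 + 65 + 62 + 66 + 48 + 66 + 61)/9 = 60.0000
Σ(x_t−x̄)(x_{t+2}−x̄) = (0.0000) + (0.0000) + (0.0000) + (30.0000) + (-24.0000) + (36.0000) + (-12.0000) = 30.0000
Denominator Σ(x_t−x̄)² = 310.0000
r_2 = 30.0000 / 310.0000 = 0.097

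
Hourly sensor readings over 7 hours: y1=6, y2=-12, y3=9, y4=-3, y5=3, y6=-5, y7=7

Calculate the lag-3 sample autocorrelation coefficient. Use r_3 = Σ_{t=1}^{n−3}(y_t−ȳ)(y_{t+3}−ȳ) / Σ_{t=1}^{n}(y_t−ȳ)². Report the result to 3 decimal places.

Mean ȳ = (6 − 12 + 9 − 3 + 3 − 5 + 7)/7 = 0.7143
Deviations from mean: 5.2857, -12.7143, 8.2857, -3.7143, 2.2857, -5.7143, 6.2857
Σ(y_t−ȳ)(y_{t+3}−ȳ) = (-19.6327) + (-29.0612) + (-47.3469) + (-23.3469) = -119.3878
Denominator Σ(y_t−ȳ)² = 349.4286
r_3 = -119.3878 / 349.4286 = -0.342

-0.342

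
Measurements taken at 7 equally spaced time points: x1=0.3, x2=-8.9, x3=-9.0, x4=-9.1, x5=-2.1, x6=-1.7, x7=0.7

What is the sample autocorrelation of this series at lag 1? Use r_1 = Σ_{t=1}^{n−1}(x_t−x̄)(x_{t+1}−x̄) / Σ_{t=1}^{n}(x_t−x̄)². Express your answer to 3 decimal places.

0.255

Mean x̄ = (0.3 − 8.9 − 9.0 − 9.1 − 2.1 − 1.7 + 0.7)/7 = -4.2571
Numerator Σ_{t=1}^{6}(x_t−x̄)(x_{t+1}−x̄) = 31.5767
Denominator Σ(x_t−x̄)² = 124.0371
r_1 = 31.5767 / 124.0371 = 0.255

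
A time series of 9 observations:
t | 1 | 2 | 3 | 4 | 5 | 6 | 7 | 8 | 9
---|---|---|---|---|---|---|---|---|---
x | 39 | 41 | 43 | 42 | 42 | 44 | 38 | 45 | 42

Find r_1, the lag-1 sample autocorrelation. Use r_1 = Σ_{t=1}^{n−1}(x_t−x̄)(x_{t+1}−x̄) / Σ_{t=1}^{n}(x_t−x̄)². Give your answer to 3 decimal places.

Mean x̄ = (39 + 41 + 43 + 42 + 42 + 44 + 38 + 45 + 42)/9 = 41.7778
Numerator Σ_{t=1}^{8}(x_t−x̄)(x_{t+1}−x̄) = -17.8272
Denominator Σ(x_t−x̄)² = 39.5556
r_1 = -17.8272 / 39.5556 = -0.451

-0.451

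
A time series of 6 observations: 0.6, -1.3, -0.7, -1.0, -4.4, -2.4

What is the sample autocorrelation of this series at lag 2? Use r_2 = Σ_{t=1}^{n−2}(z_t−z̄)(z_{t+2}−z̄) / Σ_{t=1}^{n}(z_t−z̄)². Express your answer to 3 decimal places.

-0.065

Mean z̄ = (0.6 − 1.3 − 0.7 − 1.0 − 4.4 − 2.4)/6 = -1.5333
Deviations from mean: 2.1333, 0.2333, 0.8333, 0.5333, -2.8667, -0.8667
Σ(z_t−z̄)(z_{t+2}−z̄) = (1.7778) + (0.1244) + (-2.3889) + (-0.4622) = -0.9489
Denominator Σ(z_t−z̄)² = 14.5533
r_2 = -0.9489 / 14.5533 = -0.065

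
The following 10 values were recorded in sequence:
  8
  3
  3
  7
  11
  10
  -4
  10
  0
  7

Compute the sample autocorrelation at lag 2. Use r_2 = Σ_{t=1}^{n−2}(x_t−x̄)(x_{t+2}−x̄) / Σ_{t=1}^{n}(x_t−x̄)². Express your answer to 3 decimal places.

0.047

Mean x̄ = (8 + 3 + 3 + 7 + 11 + 10 − 4 + 10 + 0 + 7)/10 = 5.5000
Numerator Σ_{t=1}^{8}(x_t−x̄)(x_{t+2}−x̄) = 10.0000
Denominator Σ(x_t−x̄)² = 214.5000
r_2 = 10.0000 / 214.5000 = 0.047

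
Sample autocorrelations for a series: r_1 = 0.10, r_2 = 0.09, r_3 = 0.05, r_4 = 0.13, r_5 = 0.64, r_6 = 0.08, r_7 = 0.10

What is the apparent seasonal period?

5

The largest autocorrelation is r_5 = 0.64; the remaining lags stay at or below 0.13.
The dominant spike at lag 5 indicates a seasonal period of 5.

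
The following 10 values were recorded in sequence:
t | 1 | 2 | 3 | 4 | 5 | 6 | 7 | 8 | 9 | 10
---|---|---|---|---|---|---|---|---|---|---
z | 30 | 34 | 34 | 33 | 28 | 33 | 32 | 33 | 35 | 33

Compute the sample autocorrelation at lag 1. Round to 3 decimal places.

Mean z̄ = (30 + 34 + 34 + 33 + 28 + 33 + 32 + 33 + 35 + 33)/10 = 32.5000
Numerator Σ_{t=1}^{9}(z_t−z̄)(z_{t+1}−z̄) = -3.2500
Denominator Σ(z_t−z̄)² = 38.5000
r_1 = -3.2500 / 38.5000 = -0.084

-0.084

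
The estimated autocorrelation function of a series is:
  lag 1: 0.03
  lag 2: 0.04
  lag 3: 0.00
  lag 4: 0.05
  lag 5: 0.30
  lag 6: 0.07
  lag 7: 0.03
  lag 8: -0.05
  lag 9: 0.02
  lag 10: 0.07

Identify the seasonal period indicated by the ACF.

5

The largest autocorrelation is r_5 = 0.30; the remaining lags stay at or below 0.07.
The dominant spike at lag 5 indicates a seasonal period of 5.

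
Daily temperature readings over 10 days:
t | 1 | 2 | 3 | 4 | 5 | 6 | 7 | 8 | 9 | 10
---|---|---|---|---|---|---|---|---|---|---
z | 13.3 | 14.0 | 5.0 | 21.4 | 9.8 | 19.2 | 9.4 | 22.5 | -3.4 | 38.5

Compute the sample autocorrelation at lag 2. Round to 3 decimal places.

0.368

Mean z̄ = (13.3 + 14.0 + 5.0 + 21.4 + 9.8 + 19.2 + 9.4 + 22.5 − 3.4 + 38.5)/10 = 14.9700
Numerator Σ_{t=1}^{8}(z_t−z̄)(z_{t+2}−z̄) = 429.3072
Denominator Σ(z_t−z̄)² = 1167.9410
r_2 = 429.3072 / 1167.9410 = 0.368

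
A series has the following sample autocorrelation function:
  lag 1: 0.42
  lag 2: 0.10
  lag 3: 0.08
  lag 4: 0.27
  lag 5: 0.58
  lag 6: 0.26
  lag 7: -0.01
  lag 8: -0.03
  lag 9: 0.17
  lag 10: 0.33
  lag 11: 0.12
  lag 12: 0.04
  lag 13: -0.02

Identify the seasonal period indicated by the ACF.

The largest autocorrelation is r_5 = 0.58; the remaining lags stay at or below 0.42. The elevated value at lag 1 (0.42), dropping to 0.10 at lag 2, reflects decaying short-term dependence rather than seasonality.
The dominant spike at lag 5 indicates a seasonal period of 5.

5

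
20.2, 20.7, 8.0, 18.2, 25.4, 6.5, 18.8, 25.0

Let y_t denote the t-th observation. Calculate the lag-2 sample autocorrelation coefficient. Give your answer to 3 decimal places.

-0.500

Mean ȳ = (20.2 + 20.7 + 8.0 + 18.2 + 25.4 + 6.5 + 18.8 + 25.0)/8 = 17.8500
Deviations from mean: 2.3500, 2.8500, -9.8500, 0.3500, 7.5500, -11.3500, 0.9500, 7.1500
Numerator Σ_{t=1}^{6}(y_t−ȳ)(y_{t+2}−ȳ) = -174.4700
Denominator Σ(y_t−ȳ)² = 348.6400
r_2 = -174.4700 / 348.6400 = -0.500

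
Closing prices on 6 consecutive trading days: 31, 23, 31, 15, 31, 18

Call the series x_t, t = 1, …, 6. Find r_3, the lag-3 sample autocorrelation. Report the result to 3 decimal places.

-0.437

Mean x̄ = (31 + 23 + 31 + 15 + 31 + 18)/6 = 24.8333
Deviations from mean: 6.1667, -1.8333, 6.1667, -9.8333, 6.1667, -6.8333
Σ(x_t−x̄)(x_{t+3}−x̄) = (-60.6389) + (-11.3056) + (-42.1389) = -114.0833
Denominator Σ(x_t−x̄)² = 260.8333
r_3 = -114.0833 / 260.8333 = -0.437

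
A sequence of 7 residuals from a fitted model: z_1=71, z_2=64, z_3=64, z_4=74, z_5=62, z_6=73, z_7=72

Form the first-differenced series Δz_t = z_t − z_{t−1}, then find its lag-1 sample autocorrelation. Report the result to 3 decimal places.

-0.638

First differences Δz: -7, 0, 10, -12, 11, -1
Mean of differences = 0.1667
Numerator Σ(Δz_t−Δz̄)(Δz_{t+1}−Δz̄) = -264.5278
Denominator Σ(Δz_t−Δz̄)² = 414.8333
r_1(Δz) = -264.5278 / 414.8333 = -0.638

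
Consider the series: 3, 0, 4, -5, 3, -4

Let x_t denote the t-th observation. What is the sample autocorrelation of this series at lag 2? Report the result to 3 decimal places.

0.589

Mean x̄ = (3 + 0 + 4 − 5 + 3 − 4)/6 = 0.1667
Deviations from mean: 2.8333, -0.1667, 3.8333, -5.1667, 2.8333, -4.1667
Σ(x_t−x̄)(x_{t+2}−x̄) = (10.8611) + (0.8611) + (10.8611) + (21.5278) = 44.1111
Denominator Σ(x_t−x̄)² = 74.8333
r_2 = 44.1111 / 74.8333 = 0.589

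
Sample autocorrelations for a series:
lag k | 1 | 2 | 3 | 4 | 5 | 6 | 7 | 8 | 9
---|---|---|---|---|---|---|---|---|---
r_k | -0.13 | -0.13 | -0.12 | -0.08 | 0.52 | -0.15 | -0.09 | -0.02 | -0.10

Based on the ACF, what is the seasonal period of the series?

5

The largest autocorrelation is r_5 = 0.52; the remaining lags stay at or below -0.02.
The dominant spike at lag 5 indicates a seasonal period of 5.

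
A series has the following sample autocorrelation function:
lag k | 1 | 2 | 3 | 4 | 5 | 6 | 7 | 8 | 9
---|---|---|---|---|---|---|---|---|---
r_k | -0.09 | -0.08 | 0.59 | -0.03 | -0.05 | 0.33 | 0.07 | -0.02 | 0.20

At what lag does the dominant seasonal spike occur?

3

The largest autocorrelation is r_3 = 0.59, with weaker echoes at lags 6 (0.33) and 9 (0.20); the remaining lags stay at or below 0.07.
The dominant spike at lag 3 indicates a seasonal period of 3.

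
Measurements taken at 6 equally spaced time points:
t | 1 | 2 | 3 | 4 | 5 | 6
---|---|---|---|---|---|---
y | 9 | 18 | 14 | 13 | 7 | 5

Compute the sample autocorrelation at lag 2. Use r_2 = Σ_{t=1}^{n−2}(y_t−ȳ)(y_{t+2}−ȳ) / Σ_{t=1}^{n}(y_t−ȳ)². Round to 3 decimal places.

Mean ȳ = (9 + 18 + 14 + 13 + 7 + 5)/6 = 11.0000
Deviations from mean: -2.0000, 7.0000, 3.0000, 2.0000, -4.0000, -6.0000
Σ(y_t−ȳ)(y_{t+2}−ȳ) = (-6.0000) + (14.0000) + (-12.0000) + (-12.0000) = -16.0000
Denominator Σ(y_t−ȳ)² = 118.0000
r_2 = -16.0000 / 118.0000 = -0.136

-0.136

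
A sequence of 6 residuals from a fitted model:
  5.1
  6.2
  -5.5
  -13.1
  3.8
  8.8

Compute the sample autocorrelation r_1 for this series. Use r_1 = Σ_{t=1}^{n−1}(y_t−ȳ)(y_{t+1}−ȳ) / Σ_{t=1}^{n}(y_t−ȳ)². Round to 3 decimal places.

0.170

Mean ȳ = (5.1 + 6.2 − 5.5 − 13.1 + 3.8 + 8.8)/6 = 0.8833
Σ(y_t−ȳ)(y_{t+1}−ȳ) = (22.4186) + (-33.9381) + (89.2603) + (-40.7847) + (23.0903) = 60.0464
Denominator Σ(y_t−ȳ)² = 353.5083
r_1 = 60.0464 / 353.5083 = 0.170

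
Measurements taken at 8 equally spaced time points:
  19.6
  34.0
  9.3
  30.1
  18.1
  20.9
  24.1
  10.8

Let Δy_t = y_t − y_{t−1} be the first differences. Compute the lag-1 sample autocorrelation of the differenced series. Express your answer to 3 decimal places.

First differences Δy: 14.4, -24.7, 20.8, -12.0, 2.8, 3.2, -13.3
Mean of differences = -1.2571
Numerator Σ(Δy_t−Δȳ)(Δy_{t+1}−Δȳ) = -1200.2661
Denominator Σ(Δy_t−Δȳ)² = 1577.9971
r_1(Δy) = -1200.2661 / 1577.9971 = -0.761

-0.761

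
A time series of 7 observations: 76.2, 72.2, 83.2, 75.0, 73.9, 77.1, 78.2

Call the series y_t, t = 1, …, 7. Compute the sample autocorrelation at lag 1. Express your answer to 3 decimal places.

Mean ȳ = (76.2 + 72.2 + 83.2 + 75.0 + 73.9 + 77.1 + 78.2)/7 = 76.5429
Σ(y_t−ȳ)(y_{t+1}−ȳ) = (1.4890) + (-28.9110) + (-10.2710) + (4.0776) + (-1.4724) + (0.9233) = -34.1647
Denominator Σ(y_t−ȳ)² = 75.7171
r_1 = -34.1647 / 75.7171 = -0.451

-0.451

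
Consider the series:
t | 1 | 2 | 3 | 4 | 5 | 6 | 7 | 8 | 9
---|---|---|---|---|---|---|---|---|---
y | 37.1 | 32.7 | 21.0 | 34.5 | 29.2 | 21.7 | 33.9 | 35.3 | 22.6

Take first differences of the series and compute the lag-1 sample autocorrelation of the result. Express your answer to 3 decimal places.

First differences Δy: -4.4, -11.7, 13.5, -5.3, -7.5, 12.2, 1.4, -12.7
Mean of differences = -1.8125
Numerator Σ(Δy_t−Δȳ)(Δy_{t+1}−Δȳ) = -229.0427
Denominator Σ(Δy_t−Δȳ)² = 708.6488
r_1(Δy) = -229.0427 / 708.6488 = -0.323

-0.323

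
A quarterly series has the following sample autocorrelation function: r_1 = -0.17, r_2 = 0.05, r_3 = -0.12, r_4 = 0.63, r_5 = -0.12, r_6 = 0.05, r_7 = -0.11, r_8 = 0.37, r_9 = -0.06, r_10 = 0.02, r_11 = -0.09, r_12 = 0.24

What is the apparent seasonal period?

The largest autocorrelation is r_4 = 0.63, with weaker echoes at lags 8 (0.37) and 12 (0.24); the remaining lags stay at or below 0.05.
The dominant spike at lag 4 indicates a seasonal period of 4.

4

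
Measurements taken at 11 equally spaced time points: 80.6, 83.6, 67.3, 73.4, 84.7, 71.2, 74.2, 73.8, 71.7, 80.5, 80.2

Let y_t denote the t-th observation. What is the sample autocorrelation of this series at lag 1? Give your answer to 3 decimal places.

Mean ȳ = (80.6 + 83.6 + 67.3 + 73.4 + 84.7 + 71.2 + 74.2 + 73.8 + 71.7 + 80.5 + 80.2)/11 = 76.4727
Numerator Σ_{t=1}^{10}(y_t−ȳ)(y_{t+1}−ȳ) = -49.8317
Denominator Σ(y_t−ȳ)² = 322.1018
r_1 = -49.8317 / 322.1018 = -0.155

-0.155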